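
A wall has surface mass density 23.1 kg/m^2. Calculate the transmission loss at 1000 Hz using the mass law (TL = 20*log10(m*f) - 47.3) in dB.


Given values:
  m = 23.1 kg/m^2, f = 1000 Hz
Formula: TL = 20 * log10(m * f) - 47.3
Compute m * f = 23.1 * 1000 = 23100.0
Compute log10(23100.0) = 4.363612
Compute 20 * 4.363612 = 87.2722
TL = 87.2722 - 47.3 = 39.97

39.97 dB


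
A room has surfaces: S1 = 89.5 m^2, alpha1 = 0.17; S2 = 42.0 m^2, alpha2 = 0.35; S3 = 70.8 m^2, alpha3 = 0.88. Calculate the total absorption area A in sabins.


Given surfaces:
  Surface 1: 89.5 * 0.17 = 15.215
  Surface 2: 42.0 * 0.35 = 14.7
  Surface 3: 70.8 * 0.88 = 62.304
Formula: A = sum(Si * alpha_i)
A = 15.215 + 14.7 + 62.304
A = 92.22

92.22 sabins


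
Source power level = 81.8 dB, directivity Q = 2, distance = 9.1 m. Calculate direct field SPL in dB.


Given values:
  Lw = 81.8 dB, Q = 2, r = 9.1 m
Formula: SPL = Lw + 10 * log10(Q / (4 * pi * r^2))
Compute 4 * pi * r^2 = 4 * pi * 9.1^2 = 1040.6212
Compute Q / denom = 2 / 1040.6212 = 0.00192193
Compute 10 * log10(0.00192193) = -27.1626
SPL = 81.8 + (-27.1626) = 54.64

54.64 dB


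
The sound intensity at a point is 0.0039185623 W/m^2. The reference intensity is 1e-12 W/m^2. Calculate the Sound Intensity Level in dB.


Given values:
  I = 0.0039185623 W/m^2
  I_ref = 1e-12 W/m^2
Formula: SIL = 10 * log10(I / I_ref)
Compute ratio: I / I_ref = 3918562300
Compute log10: log10(3918562300) = 9.593127
Multiply: SIL = 10 * 9.593127 = 95.93

95.93 dB


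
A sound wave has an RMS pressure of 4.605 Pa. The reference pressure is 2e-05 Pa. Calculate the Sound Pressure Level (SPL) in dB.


Given values:
  p = 4.605 Pa
  p_ref = 2e-05 Pa
Formula: SPL = 20 * log10(p / p_ref)
Compute ratio: p / p_ref = 4.605 / 2e-05 = 230250
Compute log10: log10(230250) = 5.3622
Multiply: SPL = 20 * 5.3622 = 107.24

107.24 dB


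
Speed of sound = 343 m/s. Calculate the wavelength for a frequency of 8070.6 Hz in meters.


Given values:
  c = 343 m/s, f = 8070.6 Hz
Formula: lambda = c / f
lambda = 343 / 8070.6
lambda = 0.0425

0.0425 m


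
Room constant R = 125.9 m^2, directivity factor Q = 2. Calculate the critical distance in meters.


Given values:
  R = 125.9 m^2, Q = 2
Formula: d_c = 0.141 * sqrt(Q * R)
Compute Q * R = 2 * 125.9 = 251.8
Compute sqrt(251.8) = 15.8682
d_c = 0.141 * 15.8682 = 2.237

2.237 m


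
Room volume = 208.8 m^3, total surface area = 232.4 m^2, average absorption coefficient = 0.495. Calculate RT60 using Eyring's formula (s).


Given values:
  V = 208.8 m^3, S = 232.4 m^2, alpha = 0.495
Formula: RT60 = 0.161 * V / (-S * ln(1 - alpha))
Compute ln(1 - 0.495) = ln(0.505) = -0.683197
Denominator: -232.4 * -0.683197 = 158.775
Numerator: 0.161 * 208.8 = 33.6168
RT60 = 33.6168 / 158.775 = 0.212

0.212 s


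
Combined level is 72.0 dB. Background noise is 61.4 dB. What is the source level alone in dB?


Given values:
  L_total = 72.0 dB, L_bg = 61.4 dB
Formula: L_source = 10 * log10(10^(L_total/10) - 10^(L_bg/10))
Convert to linear:
  10^(72.0/10) = 15848931.9246
  10^(61.4/10) = 1380384.2646
Difference: 15848931.9246 - 1380384.2646 = 14468547.66
L_source = 10 * log10(14468547.66) = 71.6

71.6 dB


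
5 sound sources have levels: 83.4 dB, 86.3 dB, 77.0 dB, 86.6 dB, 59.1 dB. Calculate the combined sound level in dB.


Formula: L_total = 10 * log10( sum(10^(Li/10)) )
  Source 1: 10^(83.4/10) = 218776162.395
  Source 2: 10^(86.3/10) = 426579518.8016
  Source 3: 10^(77.0/10) = 50118723.3627
  Source 4: 10^(86.6/10) = 457088189.6149
  Source 5: 10^(59.1/10) = 812830.5162
Sum of linear values = 1153375424.6904
L_total = 10 * log10(1153375424.6904) = 90.62

90.62 dB


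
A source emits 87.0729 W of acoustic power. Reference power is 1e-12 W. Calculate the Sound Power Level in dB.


Given values:
  W = 87.0729 W
  W_ref = 1e-12 W
Formula: SWL = 10 * log10(W / W_ref)
Compute ratio: W / W_ref = 87072900000000
Compute log10: log10(87072900000000) = 13.939883
Multiply: SWL = 10 * 13.939883 = 139.4

139.4 dB


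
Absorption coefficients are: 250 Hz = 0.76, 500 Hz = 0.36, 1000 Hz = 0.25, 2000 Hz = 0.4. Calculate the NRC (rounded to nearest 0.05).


Given values:
  a_250 = 0.76, a_500 = 0.36
  a_1000 = 0.25, a_2000 = 0.4
Formula: NRC = (a250 + a500 + a1000 + a2000) / 4
Sum = 0.76 + 0.36 + 0.25 + 0.4 = 1.77
NRC = 1.77 / 4 = 0.4425
Rounded to nearest 0.05: 0.45

0.45


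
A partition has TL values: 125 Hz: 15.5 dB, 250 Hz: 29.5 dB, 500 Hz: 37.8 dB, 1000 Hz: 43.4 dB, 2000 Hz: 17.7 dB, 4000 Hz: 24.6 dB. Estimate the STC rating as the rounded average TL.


Given TL values at each frequency:
  125 Hz: 15.5 dB
  250 Hz: 29.5 dB
  500 Hz: 37.8 dB
  1000 Hz: 43.4 dB
  2000 Hz: 17.7 dB
  4000 Hz: 24.6 dB
Formula: STC ~ round(average of TL values)
Sum = 15.5 + 29.5 + 37.8 + 43.4 + 17.7 + 24.6 = 168.5
Average = 168.5 / 6 = 28.08
Rounded: 28

28


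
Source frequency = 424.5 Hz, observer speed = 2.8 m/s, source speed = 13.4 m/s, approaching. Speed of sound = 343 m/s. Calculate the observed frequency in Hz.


Given values:
  f_s = 424.5 Hz, v_o = 2.8 m/s, v_s = 13.4 m/s
  Direction: approaching
Formula: f_o = f_s * (c + v_o) / (c - v_s)
Numerator: c + v_o = 343 + 2.8 = 345.8
Denominator: c - v_s = 343 - 13.4 = 329.6
f_o = 424.5 * 345.8 / 329.6 = 445.36

445.36 Hz


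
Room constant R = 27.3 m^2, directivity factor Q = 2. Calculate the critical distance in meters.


Given values:
  R = 27.3 m^2, Q = 2
Formula: d_c = 0.141 * sqrt(Q * R)
Compute Q * R = 2 * 27.3 = 54.6
Compute sqrt(54.6) = 7.3892
d_c = 0.141 * 7.3892 = 1.042

1.042 m


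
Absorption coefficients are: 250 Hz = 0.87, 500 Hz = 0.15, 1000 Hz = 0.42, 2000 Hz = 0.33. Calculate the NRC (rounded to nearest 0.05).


Given values:
  a_250 = 0.87, a_500 = 0.15
  a_1000 = 0.42, a_2000 = 0.33
Formula: NRC = (a250 + a500 + a1000 + a2000) / 4
Sum = 0.87 + 0.15 + 0.42 + 0.33 = 1.77
NRC = 1.77 / 4 = 0.4425
Rounded to nearest 0.05: 0.45

0.45


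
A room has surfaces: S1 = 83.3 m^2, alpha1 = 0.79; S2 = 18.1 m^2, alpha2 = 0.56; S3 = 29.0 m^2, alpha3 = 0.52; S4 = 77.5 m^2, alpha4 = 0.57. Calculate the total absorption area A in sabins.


Given surfaces:
  Surface 1: 83.3 * 0.79 = 65.807
  Surface 2: 18.1 * 0.56 = 10.136
  Surface 3: 29.0 * 0.52 = 15.08
  Surface 4: 77.5 * 0.57 = 44.175
Formula: A = sum(Si * alpha_i)
A = 65.807 + 10.136 + 15.08 + 44.175
A = 135.2

135.2 sabins


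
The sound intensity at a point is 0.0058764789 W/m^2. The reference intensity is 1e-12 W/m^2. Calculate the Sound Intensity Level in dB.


Given values:
  I = 0.0058764789 W/m^2
  I_ref = 1e-12 W/m^2
Formula: SIL = 10 * log10(I / I_ref)
Compute ratio: I / I_ref = 5876478900
Compute log10: log10(5876478900) = 9.769117
Multiply: SIL = 10 * 9.769117 = 97.69

97.69 dB


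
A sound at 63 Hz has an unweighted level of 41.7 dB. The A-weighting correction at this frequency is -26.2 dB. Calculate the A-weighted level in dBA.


Given values:
  SPL = 41.7 dB
  A-weighting at 63 Hz = -26.2 dB
Formula: L_A = SPL + A_weight
L_A = 41.7 + (-26.2)
L_A = 15.5

15.5 dBA


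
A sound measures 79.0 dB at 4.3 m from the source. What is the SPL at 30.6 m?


Given values:
  SPL1 = 79.0 dB, r1 = 4.3 m, r2 = 30.6 m
Formula: SPL2 = SPL1 - 20 * log10(r2 / r1)
Compute ratio: r2 / r1 = 30.6 / 4.3 = 7.1163
Compute log10: log10(7.1163) = 0.852254
Compute drop: 20 * 0.852254 = 17.0451
SPL2 = 79.0 - 17.0451 = 61.95

61.95 dB


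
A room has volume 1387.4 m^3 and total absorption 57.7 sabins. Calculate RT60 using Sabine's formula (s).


Given values:
  V = 1387.4 m^3
  A = 57.7 sabins
Formula: RT60 = 0.161 * V / A
Numerator: 0.161 * 1387.4 = 223.3714
RT60 = 223.3714 / 57.7 = 3.871

3.871 s


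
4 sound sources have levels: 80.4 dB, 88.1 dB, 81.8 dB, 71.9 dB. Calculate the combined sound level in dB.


Formula: L_total = 10 * log10( sum(10^(Li/10)) )
  Source 1: 10^(80.4/10) = 109647819.6143
  Source 2: 10^(88.1/10) = 645654229.0347
  Source 3: 10^(81.8/10) = 151356124.8436
  Source 4: 10^(71.9/10) = 15488166.1891
Sum of linear values = 922146339.6817
L_total = 10 * log10(922146339.6817) = 89.65

89.65 dB


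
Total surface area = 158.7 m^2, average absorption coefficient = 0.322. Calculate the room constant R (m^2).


Given values:
  S = 158.7 m^2, alpha = 0.322
Formula: R = S * alpha / (1 - alpha)
Numerator: 158.7 * 0.322 = 51.1014
Denominator: 1 - 0.322 = 0.678
R = 51.1014 / 0.678 = 75.37

75.37 m^2


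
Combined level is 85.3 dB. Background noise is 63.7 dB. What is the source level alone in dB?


Given values:
  L_total = 85.3 dB, L_bg = 63.7 dB
Formula: L_source = 10 * log10(10^(L_total/10) - 10^(L_bg/10))
Convert to linear:
  10^(85.3/10) = 338844156.1392
  10^(63.7/10) = 2344228.8153
Difference: 338844156.1392 - 2344228.8153 = 336499927.3239
L_source = 10 * log10(336499927.3239) = 85.27

85.27 dB


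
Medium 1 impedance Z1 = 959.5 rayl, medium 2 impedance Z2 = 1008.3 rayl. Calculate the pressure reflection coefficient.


Given values:
  Z1 = 959.5 rayl, Z2 = 1008.3 rayl
Formula: R = (Z2 - Z1) / (Z2 + Z1)
Numerator: Z2 - Z1 = 1008.3 - 959.5 = 48.8
Denominator: Z2 + Z1 = 1008.3 + 959.5 = 1967.8
R = 48.8 / 1967.8 = 0.0248

0.0248


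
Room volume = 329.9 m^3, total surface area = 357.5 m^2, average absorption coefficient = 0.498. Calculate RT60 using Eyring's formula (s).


Given values:
  V = 329.9 m^3, S = 357.5 m^2, alpha = 0.498
Formula: RT60 = 0.161 * V / (-S * ln(1 - alpha))
Compute ln(1 - 0.498) = ln(0.502) = -0.689155
Denominator: -357.5 * -0.689155 = 246.3729
Numerator: 0.161 * 329.9 = 53.1139
RT60 = 53.1139 / 246.3729 = 0.216

0.216 s


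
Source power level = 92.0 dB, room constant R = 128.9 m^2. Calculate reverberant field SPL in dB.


Given values:
  Lw = 92.0 dB, R = 128.9 m^2
Formula: SPL = Lw + 10 * log10(4 / R)
Compute 4 / R = 4 / 128.9 = 0.031032
Compute 10 * log10(0.031032) = -15.0819
SPL = 92.0 + (-15.0819) = 76.92

76.92 dB


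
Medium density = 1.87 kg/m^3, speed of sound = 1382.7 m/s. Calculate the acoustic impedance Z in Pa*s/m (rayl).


Given values:
  rho = 1.87 kg/m^3
  c = 1382.7 m/s
Formula: Z = rho * c
Z = 1.87 * 1382.7
Z = 2585.65

2585.65 rayl


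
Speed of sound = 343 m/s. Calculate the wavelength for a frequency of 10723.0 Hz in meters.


Given values:
  c = 343 m/s, f = 10723.0 Hz
Formula: lambda = c / f
lambda = 343 / 10723.0
lambda = 0.032

0.032 m


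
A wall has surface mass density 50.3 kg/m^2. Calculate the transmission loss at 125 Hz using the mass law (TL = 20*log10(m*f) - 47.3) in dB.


Given values:
  m = 50.3 kg/m^2, f = 125 Hz
Formula: TL = 20 * log10(m * f) - 47.3
Compute m * f = 50.3 * 125 = 6287.5
Compute log10(6287.5) = 3.798478
Compute 20 * 3.798478 = 75.9696
TL = 75.9696 - 47.3 = 28.67

28.67 dB


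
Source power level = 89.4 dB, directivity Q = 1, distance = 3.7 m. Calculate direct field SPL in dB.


Given values:
  Lw = 89.4 dB, Q = 1, r = 3.7 m
Formula: SPL = Lw + 10 * log10(Q / (4 * pi * r^2))
Compute 4 * pi * r^2 = 4 * pi * 3.7^2 = 172.0336
Compute Q / denom = 1 / 172.0336 = 0.00581282
Compute 10 * log10(0.00581282) = -22.3561
SPL = 89.4 + (-22.3561) = 67.04

67.04 dB


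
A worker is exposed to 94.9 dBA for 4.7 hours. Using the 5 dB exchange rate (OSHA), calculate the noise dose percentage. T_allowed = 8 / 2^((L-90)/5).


Given values:
  L = 94.9 dBA, T = 4.7 hours
Formula: T_allowed = 8 / 2^((L - 90) / 5)
Compute exponent: (94.9 - 90) / 5 = 0.98
Compute 2^(0.98) = 1.972465
T_allowed = 8 / 1.972465 = 4.055839 hours
Dose = (T / T_allowed) * 100
Dose = (4.7 / 4.055839) * 100 = 115.88

115.88 %


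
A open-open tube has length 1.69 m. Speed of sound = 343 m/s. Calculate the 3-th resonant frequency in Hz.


Given values:
  Tube type: open-open, L = 1.69 m, c = 343 m/s, n = 3
Formula: f_n = n * c / (2 * L)
Compute 2 * L = 2 * 1.69 = 3.38
f = 3 * 343 / 3.38
f = 304.44

304.44 Hz


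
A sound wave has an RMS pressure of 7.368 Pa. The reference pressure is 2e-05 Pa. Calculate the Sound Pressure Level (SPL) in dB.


Given values:
  p = 7.368 Pa
  p_ref = 2e-05 Pa
Formula: SPL = 20 * log10(p / p_ref)
Compute ratio: p / p_ref = 7.368 / 2e-05 = 368400
Compute log10: log10(368400) = 5.56632
Multiply: SPL = 20 * 5.56632 = 111.33

111.33 dB


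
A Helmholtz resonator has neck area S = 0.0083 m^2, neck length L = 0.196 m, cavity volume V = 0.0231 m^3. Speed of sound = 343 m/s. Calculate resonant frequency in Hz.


Given values:
  S = 0.0083 m^2, L = 0.196 m, V = 0.0231 m^3, c = 343 m/s
Formula: f = (c / (2*pi)) * sqrt(S / (V * L))
Compute V * L = 0.0231 * 0.196 = 0.0045276
Compute S / (V * L) = 0.0083 / 0.0045276 = 1.8332
Compute sqrt(1.8332) = 1.353957
Compute c / (2*pi) = 343 / 6.283185 = 54.590148
f = 54.590148 * 1.353957 = 73.91

73.91 Hz


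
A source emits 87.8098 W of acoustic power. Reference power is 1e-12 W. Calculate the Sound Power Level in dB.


Given values:
  W = 87.8098 W
  W_ref = 1e-12 W
Formula: SWL = 10 * log10(W / W_ref)
Compute ratio: W / W_ref = 87809800000000
Compute log10: log10(87809800000000) = 13.943543
Multiply: SWL = 10 * 13.943543 = 139.44

139.44 dB


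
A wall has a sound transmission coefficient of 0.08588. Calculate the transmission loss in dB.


Given values:
  tau = 0.08588
Formula: TL = 10 * log10(1 / tau)
Compute 1 / tau = 1 / 0.08588 = 11.6442
Compute log10(11.6442) = 1.06611
TL = 10 * 1.06611 = 10.66

10.66 dB


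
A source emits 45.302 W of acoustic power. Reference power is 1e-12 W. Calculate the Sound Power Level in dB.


Given values:
  W = 45.302 W
  W_ref = 1e-12 W
Formula: SWL = 10 * log10(W / W_ref)
Compute ratio: W / W_ref = 45302000000000
Compute log10: log10(45302000000000) = 13.656117
Multiply: SWL = 10 * 13.656117 = 136.56

136.56 dB


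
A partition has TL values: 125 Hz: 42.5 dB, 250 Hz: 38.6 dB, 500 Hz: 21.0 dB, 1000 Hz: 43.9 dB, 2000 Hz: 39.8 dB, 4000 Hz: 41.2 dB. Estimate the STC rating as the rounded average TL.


Given TL values at each frequency:
  125 Hz: 42.5 dB
  250 Hz: 38.6 dB
  500 Hz: 21.0 dB
  1000 Hz: 43.9 dB
  2000 Hz: 39.8 dB
  4000 Hz: 41.2 dB
Formula: STC ~ round(average of TL values)
Sum = 42.5 + 38.6 + 21.0 + 43.9 + 39.8 + 41.2 = 227.0
Average = 227.0 / 6 = 37.83
Rounded: 38

38


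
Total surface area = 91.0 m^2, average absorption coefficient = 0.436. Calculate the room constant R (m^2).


Given values:
  S = 91.0 m^2, alpha = 0.436
Formula: R = S * alpha / (1 - alpha)
Numerator: 91.0 * 0.436 = 39.676
Denominator: 1 - 0.436 = 0.564
R = 39.676 / 0.564 = 70.35

70.35 m^2


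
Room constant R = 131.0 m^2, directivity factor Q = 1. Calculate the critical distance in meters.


Given values:
  R = 131.0 m^2, Q = 1
Formula: d_c = 0.141 * sqrt(Q * R)
Compute Q * R = 1 * 131.0 = 131.0
Compute sqrt(131.0) = 11.4455
d_c = 0.141 * 11.4455 = 1.614

1.614 m


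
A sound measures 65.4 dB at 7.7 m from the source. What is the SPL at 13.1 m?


Given values:
  SPL1 = 65.4 dB, r1 = 7.7 m, r2 = 13.1 m
Formula: SPL2 = SPL1 - 20 * log10(r2 / r1)
Compute ratio: r2 / r1 = 13.1 / 7.7 = 1.7013
Compute log10: log10(1.7013) = 0.230781
Compute drop: 20 * 0.230781 = 4.6156
SPL2 = 65.4 - 4.6156 = 60.78

60.78 dB


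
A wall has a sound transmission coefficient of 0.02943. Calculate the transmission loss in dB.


Given values:
  tau = 0.02943
Formula: TL = 10 * log10(1 / tau)
Compute 1 / tau = 1 / 0.02943 = 33.9789
Compute log10(33.9789) = 1.531209
TL = 10 * 1.531209 = 15.31

15.31 dB


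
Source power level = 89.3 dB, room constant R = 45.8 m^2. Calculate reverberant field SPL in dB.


Given values:
  Lw = 89.3 dB, R = 45.8 m^2
Formula: SPL = Lw + 10 * log10(4 / R)
Compute 4 / R = 4 / 45.8 = 0.087336
Compute 10 * log10(0.087336) = -10.5881
SPL = 89.3 + (-10.5881) = 78.71

78.71 dB


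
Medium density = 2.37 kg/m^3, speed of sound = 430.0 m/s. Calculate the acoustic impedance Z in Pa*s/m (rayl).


Given values:
  rho = 2.37 kg/m^3
  c = 430.0 m/s
Formula: Z = rho * c
Z = 2.37 * 430.0
Z = 1019.1

1019.1 rayl


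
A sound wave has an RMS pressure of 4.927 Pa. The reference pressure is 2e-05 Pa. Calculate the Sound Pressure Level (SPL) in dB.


Given values:
  p = 4.927 Pa
  p_ref = 2e-05 Pa
Formula: SPL = 20 * log10(p / p_ref)
Compute ratio: p / p_ref = 4.927 / 2e-05 = 246350
Compute log10: log10(246350) = 5.391553
Multiply: SPL = 20 * 5.391553 = 107.83

107.83 dB


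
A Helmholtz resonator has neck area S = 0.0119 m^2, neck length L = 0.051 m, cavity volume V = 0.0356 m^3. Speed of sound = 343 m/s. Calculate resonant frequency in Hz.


Given values:
  S = 0.0119 m^2, L = 0.051 m, V = 0.0356 m^3, c = 343 m/s
Formula: f = (c / (2*pi)) * sqrt(S / (V * L))
Compute V * L = 0.0356 * 0.051 = 0.0018156
Compute S / (V * L) = 0.0119 / 0.0018156 = 6.5543
Compute sqrt(6.5543) = 2.560137
Compute c / (2*pi) = 343 / 6.283185 = 54.590148
f = 54.590148 * 2.560137 = 139.76

139.76 Hz


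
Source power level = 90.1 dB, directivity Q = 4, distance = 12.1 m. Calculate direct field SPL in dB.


Given values:
  Lw = 90.1 dB, Q = 4, r = 12.1 m
Formula: SPL = Lw + 10 * log10(Q / (4 * pi * r^2))
Compute 4 * pi * r^2 = 4 * pi * 12.1^2 = 1839.8423
Compute Q / denom = 4 / 1839.8423 = 0.0021741
Compute 10 * log10(0.0021741) = -26.6272
SPL = 90.1 + (-26.6272) = 63.47

63.47 dB


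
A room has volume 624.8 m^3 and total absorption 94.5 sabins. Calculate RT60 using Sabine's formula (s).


Given values:
  V = 624.8 m^3
  A = 94.5 sabins
Formula: RT60 = 0.161 * V / A
Numerator: 0.161 * 624.8 = 100.5928
RT60 = 100.5928 / 94.5 = 1.064

1.064 s


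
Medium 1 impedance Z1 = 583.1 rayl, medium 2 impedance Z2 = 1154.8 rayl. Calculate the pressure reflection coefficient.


Given values:
  Z1 = 583.1 rayl, Z2 = 1154.8 rayl
Formula: R = (Z2 - Z1) / (Z2 + Z1)
Numerator: Z2 - Z1 = 1154.8 - 583.1 = 571.7
Denominator: Z2 + Z1 = 1154.8 + 583.1 = 1737.9
R = 571.7 / 1737.9 = 0.329

0.329


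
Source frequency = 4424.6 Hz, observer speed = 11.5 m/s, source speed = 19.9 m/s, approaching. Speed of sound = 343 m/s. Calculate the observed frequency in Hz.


Given values:
  f_s = 4424.6 Hz, v_o = 11.5 m/s, v_s = 19.9 m/s
  Direction: approaching
Formula: f_o = f_s * (c + v_o) / (c - v_s)
Numerator: c + v_o = 343 + 11.5 = 354.5
Denominator: c - v_s = 343 - 19.9 = 323.1
f_o = 4424.6 * 354.5 / 323.1 = 4854.6

4854.6 Hz


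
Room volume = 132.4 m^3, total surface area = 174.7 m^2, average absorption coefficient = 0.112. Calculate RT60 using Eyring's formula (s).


Given values:
  V = 132.4 m^3, S = 174.7 m^2, alpha = 0.112
Formula: RT60 = 0.161 * V / (-S * ln(1 - alpha))
Compute ln(1 - 0.112) = ln(0.888) = -0.118784
Denominator: -174.7 * -0.118784 = 20.7516
Numerator: 0.161 * 132.4 = 21.3164
RT60 = 21.3164 / 20.7516 = 1.027

1.027 s


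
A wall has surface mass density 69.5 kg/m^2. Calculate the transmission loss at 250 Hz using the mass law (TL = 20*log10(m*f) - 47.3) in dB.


Given values:
  m = 69.5 kg/m^2, f = 250 Hz
Formula: TL = 20 * log10(m * f) - 47.3
Compute m * f = 69.5 * 250 = 17375.0
Compute log10(17375.0) = 4.239925
Compute 20 * 4.239925 = 84.7985
TL = 84.7985 - 47.3 = 37.5

37.5 dB


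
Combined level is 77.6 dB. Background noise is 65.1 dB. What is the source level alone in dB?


Given values:
  L_total = 77.6 dB, L_bg = 65.1 dB
Formula: L_source = 10 * log10(10^(L_total/10) - 10^(L_bg/10))
Convert to linear:
  10^(77.6/10) = 57543993.7337
  10^(65.1/10) = 3235936.5693
Difference: 57543993.7337 - 3235936.5693 = 54308057.1644
L_source = 10 * log10(54308057.1644) = 77.35

77.35 dB


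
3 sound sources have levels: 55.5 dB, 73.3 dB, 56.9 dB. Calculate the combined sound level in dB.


Formula: L_total = 10 * log10( sum(10^(Li/10)) )
  Source 1: 10^(55.5/10) = 354813.3892
  Source 2: 10^(73.3/10) = 21379620.895
  Source 3: 10^(56.9/10) = 489778.8194
Sum of linear values = 22224213.1036
L_total = 10 * log10(22224213.1036) = 73.47

73.47 dB


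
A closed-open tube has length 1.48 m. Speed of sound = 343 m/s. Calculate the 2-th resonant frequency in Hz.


Given values:
  Tube type: closed-open, L = 1.48 m, c = 343 m/s, n = 2
Formula: f_n = (2n - 1) * c / (4 * L)
Compute 2n - 1 = 2*2 - 1 = 3
Compute 4 * L = 4 * 1.48 = 5.92
f = 3 * 343 / 5.92
f = 173.82

173.82 Hz


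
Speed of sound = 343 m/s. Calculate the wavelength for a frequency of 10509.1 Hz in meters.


Given values:
  c = 343 m/s, f = 10509.1 Hz
Formula: lambda = c / f
lambda = 343 / 10509.1
lambda = 0.0326

0.0326 m


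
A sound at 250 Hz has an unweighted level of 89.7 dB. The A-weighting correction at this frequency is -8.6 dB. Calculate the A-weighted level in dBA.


Given values:
  SPL = 89.7 dB
  A-weighting at 250 Hz = -8.6 dB
Formula: L_A = SPL + A_weight
L_A = 89.7 + (-8.6)
L_A = 81.1

81.1 dBA


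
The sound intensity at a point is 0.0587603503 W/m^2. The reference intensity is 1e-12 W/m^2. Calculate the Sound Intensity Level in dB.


Given values:
  I = 0.0587603503 W/m^2
  I_ref = 1e-12 W/m^2
Formula: SIL = 10 * log10(I / I_ref)
Compute ratio: I / I_ref = 58760350300
Compute log10: log10(58760350300) = 10.769084
Multiply: SIL = 10 * 10.769084 = 107.69

107.69 dB


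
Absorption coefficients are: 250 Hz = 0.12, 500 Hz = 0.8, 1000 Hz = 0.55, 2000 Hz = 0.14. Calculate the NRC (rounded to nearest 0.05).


Given values:
  a_250 = 0.12, a_500 = 0.8
  a_1000 = 0.55, a_2000 = 0.14
Formula: NRC = (a250 + a500 + a1000 + a2000) / 4
Sum = 0.12 + 0.8 + 0.55 + 0.14 = 1.61
NRC = 1.61 / 4 = 0.4025
Rounded to nearest 0.05: 0.4

0.4


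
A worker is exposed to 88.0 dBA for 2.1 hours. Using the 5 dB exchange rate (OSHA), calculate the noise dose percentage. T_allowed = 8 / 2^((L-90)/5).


Given values:
  L = 88.0 dBA, T = 2.1 hours
Formula: T_allowed = 8 / 2^((L - 90) / 5)
Compute exponent: (88.0 - 90) / 5 = -0.4
Compute 2^(-0.4) = 0.757858
T_allowed = 8 / 0.757858 = 10.556067 hours
Dose = (T / T_allowed) * 100
Dose = (2.1 / 10.556067) * 100 = 19.89

19.89 %


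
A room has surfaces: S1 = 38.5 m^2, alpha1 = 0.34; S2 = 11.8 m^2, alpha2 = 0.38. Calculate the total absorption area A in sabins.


Given surfaces:
  Surface 1: 38.5 * 0.34 = 13.09
  Surface 2: 11.8 * 0.38 = 4.484
Formula: A = sum(Si * alpha_i)
A = 13.09 + 4.484
A = 17.57

17.57 sabins


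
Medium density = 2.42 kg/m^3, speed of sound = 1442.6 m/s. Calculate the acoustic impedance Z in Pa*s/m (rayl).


Given values:
  rho = 2.42 kg/m^3
  c = 1442.6 m/s
Formula: Z = rho * c
Z = 2.42 * 1442.6
Z = 3491.09

3491.09 rayl


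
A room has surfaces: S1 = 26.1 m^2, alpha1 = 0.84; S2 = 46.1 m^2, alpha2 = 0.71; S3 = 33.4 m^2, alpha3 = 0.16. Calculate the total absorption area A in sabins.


Given surfaces:
  Surface 1: 26.1 * 0.84 = 21.924
  Surface 2: 46.1 * 0.71 = 32.731
  Surface 3: 33.4 * 0.16 = 5.344
Formula: A = sum(Si * alpha_i)
A = 21.924 + 32.731 + 5.344
A = 60.0

60.0 sabins


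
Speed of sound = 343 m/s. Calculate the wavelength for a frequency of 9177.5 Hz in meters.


Given values:
  c = 343 m/s, f = 9177.5 Hz
Formula: lambda = c / f
lambda = 343 / 9177.5
lambda = 0.0374

0.0374 m


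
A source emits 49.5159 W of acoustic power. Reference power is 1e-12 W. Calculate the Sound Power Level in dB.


Given values:
  W = 49.5159 W
  W_ref = 1e-12 W
Formula: SWL = 10 * log10(W / W_ref)
Compute ratio: W / W_ref = 49515900000000
Compute log10: log10(49515900000000) = 13.694745
Multiply: SWL = 10 * 13.694745 = 136.95

136.95 dB


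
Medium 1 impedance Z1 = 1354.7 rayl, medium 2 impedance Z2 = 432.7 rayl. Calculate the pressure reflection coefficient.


Given values:
  Z1 = 1354.7 rayl, Z2 = 432.7 rayl
Formula: R = (Z2 - Z1) / (Z2 + Z1)
Numerator: Z2 - Z1 = 432.7 - 1354.7 = -922.0
Denominator: Z2 + Z1 = 432.7 + 1354.7 = 1787.4
R = -922.0 / 1787.4 = -0.5158

-0.5158


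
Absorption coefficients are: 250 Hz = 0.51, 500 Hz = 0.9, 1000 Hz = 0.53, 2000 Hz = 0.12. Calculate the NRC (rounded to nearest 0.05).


Given values:
  a_250 = 0.51, a_500 = 0.9
  a_1000 = 0.53, a_2000 = 0.12
Formula: NRC = (a250 + a500 + a1000 + a2000) / 4
Sum = 0.51 + 0.9 + 0.53 + 0.12 = 2.06
NRC = 2.06 / 4 = 0.515
Rounded to nearest 0.05: 0.5

0.5


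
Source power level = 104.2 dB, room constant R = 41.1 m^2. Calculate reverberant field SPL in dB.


Given values:
  Lw = 104.2 dB, R = 41.1 m^2
Formula: SPL = Lw + 10 * log10(4 / R)
Compute 4 / R = 4 / 41.1 = 0.097324
Compute 10 * log10(0.097324) = -10.1178
SPL = 104.2 + (-10.1178) = 94.08

94.08 dB


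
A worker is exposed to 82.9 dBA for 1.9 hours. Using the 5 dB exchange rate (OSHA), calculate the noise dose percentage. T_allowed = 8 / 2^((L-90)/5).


Given values:
  L = 82.9 dBA, T = 1.9 hours
Formula: T_allowed = 8 / 2^((L - 90) / 5)
Compute exponent: (82.9 - 90) / 5 = -1.42
Compute 2^(-1.42) = 0.373712
T_allowed = 8 / 0.373712 = 21.406859 hours
Dose = (T / T_allowed) * 100
Dose = (1.9 / 21.406859) * 100 = 8.88

8.88 %


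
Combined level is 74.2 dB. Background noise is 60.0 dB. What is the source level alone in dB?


Given values:
  L_total = 74.2 dB, L_bg = 60.0 dB
Formula: L_source = 10 * log10(10^(L_total/10) - 10^(L_bg/10))
Convert to linear:
  10^(74.2/10) = 26302679.919
  10^(60.0/10) = 1000000.0
Difference: 26302679.919 - 1000000.0 = 25302679.919
L_source = 10 * log10(25302679.919) = 74.03

74.03 dB


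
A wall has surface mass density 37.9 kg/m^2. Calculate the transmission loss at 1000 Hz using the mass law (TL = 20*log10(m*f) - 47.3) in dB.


Given values:
  m = 37.9 kg/m^2, f = 1000 Hz
Formula: TL = 20 * log10(m * f) - 47.3
Compute m * f = 37.9 * 1000 = 37900.0
Compute log10(37900.0) = 4.578639
Compute 20 * 4.578639 = 91.5728
TL = 91.5728 - 47.3 = 44.27

44.27 dB


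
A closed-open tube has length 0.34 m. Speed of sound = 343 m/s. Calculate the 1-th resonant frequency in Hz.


Given values:
  Tube type: closed-open, L = 0.34 m, c = 343 m/s, n = 1
Formula: f_n = (2n - 1) * c / (4 * L)
Compute 2n - 1 = 2*1 - 1 = 1
Compute 4 * L = 4 * 0.34 = 1.36
f = 1 * 343 / 1.36
f = 252.21

252.21 Hz


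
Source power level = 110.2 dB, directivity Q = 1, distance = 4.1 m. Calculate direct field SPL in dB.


Given values:
  Lw = 110.2 dB, Q = 1, r = 4.1 m
Formula: SPL = Lw + 10 * log10(Q / (4 * pi * r^2))
Compute 4 * pi * r^2 = 4 * pi * 4.1^2 = 211.2407
Compute Q / denom = 1 / 211.2407 = 0.00473394
Compute 10 * log10(0.00473394) = -23.2478
SPL = 110.2 + (-23.2478) = 86.95

86.95 dB


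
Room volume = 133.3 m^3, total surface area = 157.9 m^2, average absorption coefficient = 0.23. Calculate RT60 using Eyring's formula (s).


Given values:
  V = 133.3 m^3, S = 157.9 m^2, alpha = 0.23
Formula: RT60 = 0.161 * V / (-S * ln(1 - alpha))
Compute ln(1 - 0.23) = ln(0.77) = -0.261365
Denominator: -157.9 * -0.261365 = 41.2695
Numerator: 0.161 * 133.3 = 21.4613
RT60 = 21.4613 / 41.2695 = 0.52

0.52 s


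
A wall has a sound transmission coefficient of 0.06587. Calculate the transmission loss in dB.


Given values:
  tau = 0.06587
Formula: TL = 10 * log10(1 / tau)
Compute 1 / tau = 1 / 0.06587 = 15.1814
Compute log10(15.1814) = 1.181312
TL = 10 * 1.181312 = 11.81

11.81 dB


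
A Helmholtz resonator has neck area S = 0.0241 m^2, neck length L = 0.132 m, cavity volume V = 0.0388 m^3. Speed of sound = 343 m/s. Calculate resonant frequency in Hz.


Given values:
  S = 0.0241 m^2, L = 0.132 m, V = 0.0388 m^3, c = 343 m/s
Formula: f = (c / (2*pi)) * sqrt(S / (V * L))
Compute V * L = 0.0388 * 0.132 = 0.0051216
Compute S / (V * L) = 0.0241 / 0.0051216 = 4.7056
Compute sqrt(4.7056) = 2.169239
Compute c / (2*pi) = 343 / 6.283185 = 54.590148
f = 54.590148 * 2.169239 = 118.42

118.42 Hz


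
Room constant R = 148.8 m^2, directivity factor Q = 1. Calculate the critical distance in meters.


Given values:
  R = 148.8 m^2, Q = 1
Formula: d_c = 0.141 * sqrt(Q * R)
Compute Q * R = 1 * 148.8 = 148.8
Compute sqrt(148.8) = 12.1984
d_c = 0.141 * 12.1984 = 1.72

1.72 m


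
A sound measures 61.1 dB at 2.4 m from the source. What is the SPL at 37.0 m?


Given values:
  SPL1 = 61.1 dB, r1 = 2.4 m, r2 = 37.0 m
Formula: SPL2 = SPL1 - 20 * log10(r2 / r1)
Compute ratio: r2 / r1 = 37.0 / 2.4 = 15.4167
Compute log10: log10(15.4167) = 1.187991
Compute drop: 20 * 1.187991 = 23.7598
SPL2 = 61.1 - 23.7598 = 37.34

37.34 dB


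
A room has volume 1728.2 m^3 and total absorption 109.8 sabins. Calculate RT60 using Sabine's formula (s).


Given values:
  V = 1728.2 m^3
  A = 109.8 sabins
Formula: RT60 = 0.161 * V / A
Numerator: 0.161 * 1728.2 = 278.2402
RT60 = 278.2402 / 109.8 = 2.534

2.534 s


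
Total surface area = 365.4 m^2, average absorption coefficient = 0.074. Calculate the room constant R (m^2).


Given values:
  S = 365.4 m^2, alpha = 0.074
Formula: R = S * alpha / (1 - alpha)
Numerator: 365.4 * 0.074 = 27.0396
Denominator: 1 - 0.074 = 0.926
R = 27.0396 / 0.926 = 29.2

29.2 m^2


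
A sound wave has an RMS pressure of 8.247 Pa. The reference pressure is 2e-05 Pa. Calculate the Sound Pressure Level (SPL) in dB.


Given values:
  p = 8.247 Pa
  p_ref = 2e-05 Pa
Formula: SPL = 20 * log10(p / p_ref)
Compute ratio: p / p_ref = 8.247 / 2e-05 = 412350
Compute log10: log10(412350) = 5.615266
Multiply: SPL = 20 * 5.615266 = 112.31

112.31 dB


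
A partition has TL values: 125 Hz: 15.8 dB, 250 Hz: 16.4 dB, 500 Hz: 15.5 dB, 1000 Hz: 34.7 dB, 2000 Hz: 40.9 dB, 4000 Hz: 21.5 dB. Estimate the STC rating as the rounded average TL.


Given TL values at each frequency:
  125 Hz: 15.8 dB
  250 Hz: 16.4 dB
  500 Hz: 15.5 dB
  1000 Hz: 34.7 dB
  2000 Hz: 40.9 dB
  4000 Hz: 21.5 dB
Formula: STC ~ round(average of TL values)
Sum = 15.8 + 16.4 + 15.5 + 34.7 + 40.9 + 21.5 = 144.8
Average = 144.8 / 6 = 24.13
Rounded: 24

24


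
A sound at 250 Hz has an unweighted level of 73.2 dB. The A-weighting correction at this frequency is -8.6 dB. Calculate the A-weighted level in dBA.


Given values:
  SPL = 73.2 dB
  A-weighting at 250 Hz = -8.6 dB
Formula: L_A = SPL + A_weight
L_A = 73.2 + (-8.6)
L_A = 64.6

64.6 dBA


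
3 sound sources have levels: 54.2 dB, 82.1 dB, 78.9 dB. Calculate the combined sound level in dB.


Formula: L_total = 10 * log10( sum(10^(Li/10)) )
  Source 1: 10^(54.2/10) = 263026.7992
  Source 2: 10^(82.1/10) = 162181009.7359
  Source 3: 10^(78.9/10) = 77624711.6629
Sum of linear values = 240068748.198
L_total = 10 * log10(240068748.198) = 83.8

83.8 dB


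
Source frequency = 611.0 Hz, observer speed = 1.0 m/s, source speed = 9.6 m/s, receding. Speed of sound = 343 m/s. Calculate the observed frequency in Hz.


Given values:
  f_s = 611.0 Hz, v_o = 1.0 m/s, v_s = 9.6 m/s
  Direction: receding
Formula: f_o = f_s * (c - v_o) / (c + v_s)
Numerator: c - v_o = 343 - 1.0 = 342.0
Denominator: c + v_s = 343 + 9.6 = 352.6
f_o = 611.0 * 342.0 / 352.6 = 592.63

592.63 Hz


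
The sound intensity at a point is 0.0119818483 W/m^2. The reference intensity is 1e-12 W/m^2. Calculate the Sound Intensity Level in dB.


Given values:
  I = 0.0119818483 W/m^2
  I_ref = 1e-12 W/m^2
Formula: SIL = 10 * log10(I / I_ref)
Compute ratio: I / I_ref = 11981848300
Compute log10: log10(11981848300) = 10.078524
Multiply: SIL = 10 * 10.078524 = 100.79

100.79 dB


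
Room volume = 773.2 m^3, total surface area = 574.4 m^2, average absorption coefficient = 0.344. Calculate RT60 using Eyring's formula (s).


Given values:
  V = 773.2 m^3, S = 574.4 m^2, alpha = 0.344
Formula: RT60 = 0.161 * V / (-S * ln(1 - alpha))
Compute ln(1 - 0.344) = ln(0.656) = -0.421594
Denominator: -574.4 * -0.421594 = 242.1636
Numerator: 0.161 * 773.2 = 124.4852
RT60 = 124.4852 / 242.1636 = 0.514

0.514 s


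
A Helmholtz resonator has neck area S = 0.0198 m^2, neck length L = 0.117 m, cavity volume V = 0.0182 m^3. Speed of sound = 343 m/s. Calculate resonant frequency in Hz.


Given values:
  S = 0.0198 m^2, L = 0.117 m, V = 0.0182 m^3, c = 343 m/s
Formula: f = (c / (2*pi)) * sqrt(S / (V * L))
Compute V * L = 0.0182 * 0.117 = 0.0021294
Compute S / (V * L) = 0.0198 / 0.0021294 = 9.2984
Compute sqrt(9.2984) = 3.049328
Compute c / (2*pi) = 343 / 6.283185 = 54.590148
f = 54.590148 * 3.049328 = 166.46

166.46 Hz


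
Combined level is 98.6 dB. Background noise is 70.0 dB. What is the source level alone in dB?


Given values:
  L_total = 98.6 dB, L_bg = 70.0 dB
Formula: L_source = 10 * log10(10^(L_total/10) - 10^(L_bg/10))
Convert to linear:
  10^(98.6/10) = 7244359600.7499
  10^(70.0/10) = 10000000.0
Difference: 7244359600.7499 - 10000000.0 = 7234359600.7499
L_source = 10 * log10(7234359600.7499) = 98.59

98.59 dB


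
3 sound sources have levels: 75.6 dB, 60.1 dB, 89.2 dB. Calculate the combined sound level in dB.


Formula: L_total = 10 * log10( sum(10^(Li/10)) )
  Source 1: 10^(75.6/10) = 36307805.477
  Source 2: 10^(60.1/10) = 1023292.9923
  Source 3: 10^(89.2/10) = 831763771.1027
Sum of linear values = 869094869.572
L_total = 10 * log10(869094869.572) = 89.39

89.39 dB


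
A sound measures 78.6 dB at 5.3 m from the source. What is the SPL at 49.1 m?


Given values:
  SPL1 = 78.6 dB, r1 = 5.3 m, r2 = 49.1 m
Formula: SPL2 = SPL1 - 20 * log10(r2 / r1)
Compute ratio: r2 / r1 = 49.1 / 5.3 = 9.2642
Compute log10: log10(9.2642) = 0.966808
Compute drop: 20 * 0.966808 = 19.3362
SPL2 = 78.6 - 19.3362 = 59.26

59.26 dB


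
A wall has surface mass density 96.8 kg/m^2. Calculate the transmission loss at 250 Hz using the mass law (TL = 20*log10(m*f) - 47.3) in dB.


Given values:
  m = 96.8 kg/m^2, f = 250 Hz
Formula: TL = 20 * log10(m * f) - 47.3
Compute m * f = 96.8 * 250 = 24200.0
Compute log10(24200.0) = 4.383815
Compute 20 * 4.383815 = 87.6763
TL = 87.6763 - 47.3 = 40.38

40.38 dB


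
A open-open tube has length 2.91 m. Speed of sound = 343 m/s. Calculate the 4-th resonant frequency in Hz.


Given values:
  Tube type: open-open, L = 2.91 m, c = 343 m/s, n = 4
Formula: f_n = n * c / (2 * L)
Compute 2 * L = 2 * 2.91 = 5.82
f = 4 * 343 / 5.82
f = 235.74

235.74 Hz


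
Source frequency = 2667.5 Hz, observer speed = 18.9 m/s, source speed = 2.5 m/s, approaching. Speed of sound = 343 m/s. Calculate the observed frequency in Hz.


Given values:
  f_s = 2667.5 Hz, v_o = 18.9 m/s, v_s = 2.5 m/s
  Direction: approaching
Formula: f_o = f_s * (c + v_o) / (c - v_s)
Numerator: c + v_o = 343 + 18.9 = 361.9
Denominator: c - v_s = 343 - 2.5 = 340.5
f_o = 2667.5 * 361.9 / 340.5 = 2835.15

2835.15 Hz


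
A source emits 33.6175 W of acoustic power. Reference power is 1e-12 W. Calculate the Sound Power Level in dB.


Given values:
  W = 33.6175 W
  W_ref = 1e-12 W
Formula: SWL = 10 * log10(W / W_ref)
Compute ratio: W / W_ref = 33617500000000
Compute log10: log10(33617500000000) = 13.526565
Multiply: SWL = 10 * 13.526565 = 135.27

135.27 dB


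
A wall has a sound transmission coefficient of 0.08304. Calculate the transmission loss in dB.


Given values:
  tau = 0.08304
Formula: TL = 10 * log10(1 / tau)
Compute 1 / tau = 1 / 0.08304 = 12.0424
Compute log10(12.0424) = 1.080713
TL = 10 * 1.080713 = 10.81

10.81 dB


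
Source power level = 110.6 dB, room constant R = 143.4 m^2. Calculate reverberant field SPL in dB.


Given values:
  Lw = 110.6 dB, R = 143.4 m^2
Formula: SPL = Lw + 10 * log10(4 / R)
Compute 4 / R = 4 / 143.4 = 0.027894
Compute 10 * log10(0.027894) = -15.5449
SPL = 110.6 + (-15.5449) = 95.06

95.06 dB


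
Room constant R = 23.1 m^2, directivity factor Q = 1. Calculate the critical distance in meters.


Given values:
  R = 23.1 m^2, Q = 1
Formula: d_c = 0.141 * sqrt(Q * R)
Compute Q * R = 1 * 23.1 = 23.1
Compute sqrt(23.1) = 4.8062
d_c = 0.141 * 4.8062 = 0.678

0.678 m


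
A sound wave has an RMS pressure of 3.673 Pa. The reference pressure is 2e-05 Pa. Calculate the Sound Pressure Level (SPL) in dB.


Given values:
  p = 3.673 Pa
  p_ref = 2e-05 Pa
Formula: SPL = 20 * log10(p / p_ref)
Compute ratio: p / p_ref = 3.673 / 2e-05 = 183650
Compute log10: log10(183650) = 5.263991
Multiply: SPL = 20 * 5.263991 = 105.28

105.28 dB


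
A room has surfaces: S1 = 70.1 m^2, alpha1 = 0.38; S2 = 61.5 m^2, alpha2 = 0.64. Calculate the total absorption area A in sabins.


Given surfaces:
  Surface 1: 70.1 * 0.38 = 26.638
  Surface 2: 61.5 * 0.64 = 39.36
Formula: A = sum(Si * alpha_i)
A = 26.638 + 39.36
A = 66.0

66.0 sabins


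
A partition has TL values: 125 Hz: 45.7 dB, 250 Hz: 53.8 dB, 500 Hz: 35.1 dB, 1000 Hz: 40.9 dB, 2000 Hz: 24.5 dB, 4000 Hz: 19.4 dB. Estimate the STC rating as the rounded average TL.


Given TL values at each frequency:
  125 Hz: 45.7 dB
  250 Hz: 53.8 dB
  500 Hz: 35.1 dB
  1000 Hz: 40.9 dB
  2000 Hz: 24.5 dB
  4000 Hz: 19.4 dB
Formula: STC ~ round(average of TL values)
Sum = 45.7 + 53.8 + 35.1 + 40.9 + 24.5 + 19.4 = 219.4
Average = 219.4 / 6 = 36.57
Rounded: 37

37


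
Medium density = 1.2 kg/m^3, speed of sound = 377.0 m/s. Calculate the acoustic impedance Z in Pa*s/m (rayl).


Given values:
  rho = 1.2 kg/m^3
  c = 377.0 m/s
Formula: Z = rho * c
Z = 1.2 * 377.0
Z = 452.4

452.4 rayl


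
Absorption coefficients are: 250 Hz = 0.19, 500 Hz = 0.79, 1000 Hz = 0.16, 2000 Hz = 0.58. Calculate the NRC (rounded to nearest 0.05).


Given values:
  a_250 = 0.19, a_500 = 0.79
  a_1000 = 0.16, a_2000 = 0.58
Formula: NRC = (a250 + a500 + a1000 + a2000) / 4
Sum = 0.19 + 0.79 + 0.16 + 0.58 = 1.72
NRC = 1.72 / 4 = 0.43
Rounded to nearest 0.05: 0.45

0.45


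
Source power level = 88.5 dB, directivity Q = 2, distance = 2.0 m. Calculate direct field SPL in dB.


Given values:
  Lw = 88.5 dB, Q = 2, r = 2.0 m
Formula: SPL = Lw + 10 * log10(Q / (4 * pi * r^2))
Compute 4 * pi * r^2 = 4 * pi * 2.0^2 = 50.2655
Compute Q / denom = 2 / 50.2655 = 0.03978872
Compute 10 * log10(0.03978872) = -14.0024
SPL = 88.5 + (-14.0024) = 74.5

74.5 dB


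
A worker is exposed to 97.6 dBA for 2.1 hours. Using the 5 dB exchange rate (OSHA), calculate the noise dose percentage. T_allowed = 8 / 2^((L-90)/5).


Given values:
  L = 97.6 dBA, T = 2.1 hours
Formula: T_allowed = 8 / 2^((L - 90) / 5)
Compute exponent: (97.6 - 90) / 5 = 1.52
Compute 2^(1.52) = 2.86791
T_allowed = 8 / 2.86791 = 2.789488 hours
Dose = (T / T_allowed) * 100
Dose = (2.1 / 2.789488) * 100 = 75.28

75.28 %


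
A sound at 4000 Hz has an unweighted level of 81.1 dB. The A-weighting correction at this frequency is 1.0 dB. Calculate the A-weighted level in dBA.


Given values:
  SPL = 81.1 dB
  A-weighting at 4000 Hz = 1.0 dB
Formula: L_A = SPL + A_weight
L_A = 81.1 + (1.0)
L_A = 82.1

82.1 dBA


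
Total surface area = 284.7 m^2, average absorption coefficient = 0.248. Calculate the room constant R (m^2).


Given values:
  S = 284.7 m^2, alpha = 0.248
Formula: R = S * alpha / (1 - alpha)
Numerator: 284.7 * 0.248 = 70.6056
Denominator: 1 - 0.248 = 0.752
R = 70.6056 / 0.752 = 93.89

93.89 m^2


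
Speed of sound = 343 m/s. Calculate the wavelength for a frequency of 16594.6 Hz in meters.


Given values:
  c = 343 m/s, f = 16594.6 Hz
Formula: lambda = c / f
lambda = 343 / 16594.6
lambda = 0.0207

0.0207 m


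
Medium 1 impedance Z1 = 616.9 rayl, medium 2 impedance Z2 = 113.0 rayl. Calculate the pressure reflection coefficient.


Given values:
  Z1 = 616.9 rayl, Z2 = 113.0 rayl
Formula: R = (Z2 - Z1) / (Z2 + Z1)
Numerator: Z2 - Z1 = 113.0 - 616.9 = -503.9
Denominator: Z2 + Z1 = 113.0 + 616.9 = 729.9
R = -503.9 / 729.9 = -0.6904

-0.6904


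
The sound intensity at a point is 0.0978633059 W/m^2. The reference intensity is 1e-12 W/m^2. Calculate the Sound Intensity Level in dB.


Given values:
  I = 0.0978633059 W/m^2
  I_ref = 1e-12 W/m^2
Formula: SIL = 10 * log10(I / I_ref)
Compute ratio: I / I_ref = 97863305900
Compute log10: log10(97863305900) = 10.99062
Multiply: SIL = 10 * 10.99062 = 109.91

109.91 dB


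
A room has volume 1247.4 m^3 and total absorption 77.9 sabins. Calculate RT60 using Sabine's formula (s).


Given values:
  V = 1247.4 m^3
  A = 77.9 sabins
Formula: RT60 = 0.161 * V / A
Numerator: 0.161 * 1247.4 = 200.8314
RT60 = 200.8314 / 77.9 = 2.578

2.578 s


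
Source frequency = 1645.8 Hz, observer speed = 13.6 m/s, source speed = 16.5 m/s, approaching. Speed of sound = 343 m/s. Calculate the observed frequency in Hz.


Given values:
  f_s = 1645.8 Hz, v_o = 13.6 m/s, v_s = 16.5 m/s
  Direction: approaching
Formula: f_o = f_s * (c + v_o) / (c - v_s)
Numerator: c + v_o = 343 + 13.6 = 356.6
Denominator: c - v_s = 343 - 16.5 = 326.5
f_o = 1645.8 * 356.6 / 326.5 = 1797.53

1797.53 Hz
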